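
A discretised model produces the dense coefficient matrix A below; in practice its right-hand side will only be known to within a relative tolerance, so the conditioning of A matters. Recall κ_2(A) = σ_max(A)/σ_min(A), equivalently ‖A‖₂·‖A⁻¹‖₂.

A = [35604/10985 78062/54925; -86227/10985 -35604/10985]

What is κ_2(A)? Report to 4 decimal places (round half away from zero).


form AᵀA = [10299101/142805 107274852/3570125; 107274852/3570125 223578676/17850625] with trace 8940629/105625 and determinant 1119364/2640625
eigenvalues of AᵀA: λ = (tr ± √(tr²−4·det))/2 = 2116/25, 529/105625
κ = σ_max/σ_min = (46/5)/(23/325) = 130.0000

130.0000


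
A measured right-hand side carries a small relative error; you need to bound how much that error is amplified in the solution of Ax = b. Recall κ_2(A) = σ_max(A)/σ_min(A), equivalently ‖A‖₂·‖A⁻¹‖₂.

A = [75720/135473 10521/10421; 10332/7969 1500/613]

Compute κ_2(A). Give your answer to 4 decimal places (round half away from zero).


AᵀA = [216475344/108597241 405813240/108597241; 405813240/108597241 760941441/108597241]; tr = 3382065/375769, det = 1296/375769
solving λ² − 3382065/375769·λ + 1296/375769 = 0 gives λ = 9, 144/375769
κ_2(A) = √(λ_max/λ_min) = √(9 / (144/375769)) = 153.2500

153.2500


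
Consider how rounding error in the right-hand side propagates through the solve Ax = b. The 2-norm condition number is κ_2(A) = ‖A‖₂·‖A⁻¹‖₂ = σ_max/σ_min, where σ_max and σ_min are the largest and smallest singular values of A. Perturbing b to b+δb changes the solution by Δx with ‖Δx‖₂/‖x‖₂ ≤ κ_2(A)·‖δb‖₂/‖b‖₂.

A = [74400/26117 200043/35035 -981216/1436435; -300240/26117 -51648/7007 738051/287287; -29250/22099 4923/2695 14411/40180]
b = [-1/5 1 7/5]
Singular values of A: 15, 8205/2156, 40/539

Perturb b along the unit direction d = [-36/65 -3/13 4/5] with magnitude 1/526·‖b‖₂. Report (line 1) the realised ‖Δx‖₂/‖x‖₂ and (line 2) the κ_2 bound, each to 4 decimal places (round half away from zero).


from the listed singular values, σ₁ = 15, σ_n = 40/539
condition number: 15 ÷ (40/539) = 202.1250
bound on ‖Δx‖/‖x‖: κ·ε = 202.1250·1/526 = 0.3843
solve Ax = b  →  x = [2.7521 0.1702 13.1927]
2-norm of b is 1.7321; of x, 13.4777
re-solving with b+δb shifts x by Δx of norm 0.0444
realised ‖Δx‖/‖x‖ = 0.0033
so the bound overstates the realised error by a factor of ≈ 116.7205 (computed from the unrounded values)

0.0033
0.3843


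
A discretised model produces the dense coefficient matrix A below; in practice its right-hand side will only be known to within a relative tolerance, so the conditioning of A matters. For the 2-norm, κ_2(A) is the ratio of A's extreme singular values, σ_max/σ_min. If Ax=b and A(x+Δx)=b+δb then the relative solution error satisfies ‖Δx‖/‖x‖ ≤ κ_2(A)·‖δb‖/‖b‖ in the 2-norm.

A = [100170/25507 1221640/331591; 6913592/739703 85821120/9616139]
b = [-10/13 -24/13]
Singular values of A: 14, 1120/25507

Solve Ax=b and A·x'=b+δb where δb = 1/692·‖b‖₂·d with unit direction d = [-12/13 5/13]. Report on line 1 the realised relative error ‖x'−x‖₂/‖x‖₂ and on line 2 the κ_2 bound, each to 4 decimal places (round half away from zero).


0.4607
0.4607

from the listed singular values, σ₁ = 14, σ_n = 1120/25507
κ_2(A) = 14 / (1120/25507) = 318.8375
perturbation bound = 318.8375·1/692 = 0.4607
solve Ax = b  →  x = [-0.1034 -0.0985]
2-norm of b is 2.0000; of x, 0.1429
δb = ε·‖b‖·d = [-0.0027 0.0011]; solving A·Δx = δb gives ‖Δx‖ = 0.0658
relative error = 0.4607
tightness: 0.4607 against a bound of 0.4607; the bound is attained (ratio 1)


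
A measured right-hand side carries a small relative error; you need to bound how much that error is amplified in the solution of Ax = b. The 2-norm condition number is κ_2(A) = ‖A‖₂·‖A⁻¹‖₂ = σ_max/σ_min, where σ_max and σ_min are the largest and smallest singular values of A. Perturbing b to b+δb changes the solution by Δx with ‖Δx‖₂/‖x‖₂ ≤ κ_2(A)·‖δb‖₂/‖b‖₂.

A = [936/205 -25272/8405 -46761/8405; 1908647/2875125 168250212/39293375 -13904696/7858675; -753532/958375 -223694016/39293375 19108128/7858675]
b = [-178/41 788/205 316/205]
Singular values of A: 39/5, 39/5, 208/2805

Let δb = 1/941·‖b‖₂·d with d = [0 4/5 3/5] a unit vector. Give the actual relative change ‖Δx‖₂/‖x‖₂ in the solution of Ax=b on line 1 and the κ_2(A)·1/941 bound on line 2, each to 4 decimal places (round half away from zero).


σ_max = 39/5, σ_min = 208/2805
κ_2(A) = (39/5) / (208/2805) = 105.1875
perturbation bound = 105.1875·1/941 = 0.1118
solve Ax = b  →  x = [42.8462 7.4448 31.9199]
‖b‖ = 6.0000, ‖x‖ = 53.9454
with δb = [0.0000 0.0051 0.0038], A·Δx = δb → ‖Δx‖ = 0.0860
relative error = 0.0016
so the bound overstates the realised error by a factor of ≈ 70.1290 (computed from the unrounded values)

0.0016
0.1118


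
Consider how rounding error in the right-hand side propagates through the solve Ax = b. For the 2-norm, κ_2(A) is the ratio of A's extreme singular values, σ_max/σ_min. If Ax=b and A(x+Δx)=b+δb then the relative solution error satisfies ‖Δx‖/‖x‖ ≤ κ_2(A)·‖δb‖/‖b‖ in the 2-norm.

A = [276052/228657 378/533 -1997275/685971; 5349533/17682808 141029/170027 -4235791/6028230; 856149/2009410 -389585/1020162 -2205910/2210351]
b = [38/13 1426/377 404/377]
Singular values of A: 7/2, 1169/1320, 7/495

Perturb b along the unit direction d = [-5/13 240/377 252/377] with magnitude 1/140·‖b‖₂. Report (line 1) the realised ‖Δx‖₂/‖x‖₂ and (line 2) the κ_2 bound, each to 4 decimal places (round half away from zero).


0.0175
1.7679

from the listed singular values, σ₁ = 7/2, σ_n = 7/495
κ = σ_max/σ_min = (7/2)/(7/495) = 247.5000
bound on ‖Δx‖/‖x‖: κ·ε = 247.5000·1/140 = 1.7679
solve Ax = b  →  x = [130.7876 2.4541 53.8240]
‖b‖ = 4.8990, ‖x‖ = 141.4512
Δx = A⁻¹·δb where δb = 1/140·4.8990·d; ‖Δx‖ = 2.4745
dividing the unrounded norms, ‖Δx‖/‖x‖ = 0.0175
realised/bound (from unrounded values) ≈ 0.0099


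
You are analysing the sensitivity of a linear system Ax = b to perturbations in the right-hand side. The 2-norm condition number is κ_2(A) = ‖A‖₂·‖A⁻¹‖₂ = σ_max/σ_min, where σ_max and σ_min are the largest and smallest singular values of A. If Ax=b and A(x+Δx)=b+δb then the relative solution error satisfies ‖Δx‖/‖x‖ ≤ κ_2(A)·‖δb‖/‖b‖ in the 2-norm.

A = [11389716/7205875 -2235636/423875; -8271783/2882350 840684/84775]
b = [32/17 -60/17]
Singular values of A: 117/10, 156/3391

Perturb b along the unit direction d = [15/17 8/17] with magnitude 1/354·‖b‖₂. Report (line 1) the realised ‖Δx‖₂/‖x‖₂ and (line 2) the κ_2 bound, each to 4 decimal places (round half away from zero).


0.7184
0.7184

σ_max = 117/10, σ_min = 156/3391
κ_2(A) = (117/10) / (156/3391) = 254.3250
κ_2(A)·‖δb‖/‖b‖ = 0.7184
solve Ax = b  →  x = [0.0957 -0.3282]
‖b‖₂ = 4.0000 and ‖x‖₂ = 0.3419
δb = ε·‖b‖·d = [0.0100 0.0053]; solving A·Δx = δb gives ‖Δx‖ = 0.2456
dividing the unrounded norms, ‖Δx‖/‖x‖ = 0.7184
tightness: 0.7184 against a bound of 0.7184; the bound is attained (ratio 1)


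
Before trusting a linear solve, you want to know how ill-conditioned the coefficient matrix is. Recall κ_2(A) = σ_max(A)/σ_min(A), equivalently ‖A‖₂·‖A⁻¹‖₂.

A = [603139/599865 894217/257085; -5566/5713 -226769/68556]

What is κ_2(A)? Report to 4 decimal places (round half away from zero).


397.1520

M = AᵀA = [838686181/427869225 2464511111/366745050; 2464511111/366745050 28970778889/1257411600]. tr(M)=61613559025/2464526736, det(M)=9765625/2464526736
char-poly roots: 25 and 390625/2464526736
so κ_2 = √(25 / (390625/2464526736)) = 397.1520


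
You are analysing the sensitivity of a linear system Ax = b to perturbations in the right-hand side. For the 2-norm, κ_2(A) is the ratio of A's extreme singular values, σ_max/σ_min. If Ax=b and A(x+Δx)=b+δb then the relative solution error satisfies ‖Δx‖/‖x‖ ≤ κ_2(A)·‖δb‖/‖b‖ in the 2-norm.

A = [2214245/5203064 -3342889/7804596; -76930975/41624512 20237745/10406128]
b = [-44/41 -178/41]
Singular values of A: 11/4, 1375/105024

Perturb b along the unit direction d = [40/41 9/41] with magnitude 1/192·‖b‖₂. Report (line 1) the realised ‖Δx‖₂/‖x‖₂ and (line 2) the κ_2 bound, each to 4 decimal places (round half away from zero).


σ_max = 11/4, σ_min = 1375/105024
κ_2(A) = (11/4) / (1375/105024) = 210.0480
bound on ‖Δx‖/‖x‖: κ·ε = 210.0480·1/192 = 1.0940
solve Ax = b  →  x = [-109.6178 -106.4065]
2-norm of b is 4.4721; of x, 152.7691
δb = ε·‖b‖·d = [0.0227 0.0051]; solving A·Δx = δb gives ‖Δx‖ = 1.7791
realised ‖Δx‖/‖x‖ = 0.0116
so the bound overstates the realised error by a factor of ≈ 93.9406 (computed from the unrounded values)

0.0116
1.0940


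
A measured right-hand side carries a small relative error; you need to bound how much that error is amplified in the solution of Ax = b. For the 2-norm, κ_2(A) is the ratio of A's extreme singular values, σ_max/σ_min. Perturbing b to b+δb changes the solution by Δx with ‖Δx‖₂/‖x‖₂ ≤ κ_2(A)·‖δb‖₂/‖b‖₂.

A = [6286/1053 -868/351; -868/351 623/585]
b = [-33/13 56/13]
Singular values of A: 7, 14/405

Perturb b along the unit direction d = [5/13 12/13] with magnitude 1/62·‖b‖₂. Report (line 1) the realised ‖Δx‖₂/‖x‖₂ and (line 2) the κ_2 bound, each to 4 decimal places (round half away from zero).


0.0269
3.2661

largest singular value 7, smallest 14/405
κ_2(A) = 7 / (14/405) = 202.5000
κ_2(A)·‖δb‖/‖b‖ = 3.2661
solve Ax = b  →  x = [32.8516 80.3297]
2-norm of b is 5.0000; of x, 86.7876
with δb = [0.0310 0.0744], A·Δx = δb → ‖Δx‖ = 2.3329
relative error = 0.0269
so the bound overstates the realised error by a factor of ≈ 121.5026 (computed from the unrounded values)


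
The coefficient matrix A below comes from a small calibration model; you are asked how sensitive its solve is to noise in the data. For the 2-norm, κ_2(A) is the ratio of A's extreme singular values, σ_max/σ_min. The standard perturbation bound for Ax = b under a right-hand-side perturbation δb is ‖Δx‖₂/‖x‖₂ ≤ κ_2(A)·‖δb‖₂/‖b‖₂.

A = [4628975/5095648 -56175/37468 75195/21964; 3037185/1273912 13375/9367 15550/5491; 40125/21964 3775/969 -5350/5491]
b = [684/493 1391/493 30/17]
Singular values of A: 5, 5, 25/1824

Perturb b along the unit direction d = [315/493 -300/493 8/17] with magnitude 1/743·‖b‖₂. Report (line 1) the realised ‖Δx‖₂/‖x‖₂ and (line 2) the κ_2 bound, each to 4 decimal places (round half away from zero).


0.4910
0.4910

σ_max = 5, σ_min = 25/1824
κ_2(A) = 5 / (25/1824) = 364.8000
bound on ‖Δx‖/‖x‖: κ·ε = 364.8000·1/743 = 0.4910
solve Ax = b  →  x = [0.4484 0.3529 0.4408]
2-norm of b is 3.6056; of x, 0.7211
with δb = [0.0031 -0.0030 0.0023], A·Δx = δb → ‖Δx‖ = 0.3541
realised ‖Δx‖/‖x‖ = 0.4910
tightness: 0.4910 against a bound of 0.4910; the bound is attained (ratio 1)


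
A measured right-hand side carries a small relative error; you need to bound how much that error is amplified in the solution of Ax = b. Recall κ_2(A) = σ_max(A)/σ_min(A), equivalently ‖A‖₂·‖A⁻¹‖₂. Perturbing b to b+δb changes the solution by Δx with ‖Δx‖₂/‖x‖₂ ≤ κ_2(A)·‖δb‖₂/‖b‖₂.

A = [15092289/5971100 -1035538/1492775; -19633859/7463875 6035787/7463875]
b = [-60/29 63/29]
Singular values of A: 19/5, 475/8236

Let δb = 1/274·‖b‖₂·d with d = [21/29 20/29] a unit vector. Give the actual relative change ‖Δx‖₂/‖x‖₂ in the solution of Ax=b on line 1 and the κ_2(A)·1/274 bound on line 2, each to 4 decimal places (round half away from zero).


0.2405
0.2405

from the listed singular values, σ₁ = 19/5, σ_n = 475/8236
condition number: (19/5) ÷ (475/8236) = 65.8880
κ_2(A)·‖δb‖/‖b‖ = 0.2405
solve Ax = b  →  x = [-0.7579 0.2211]
‖b‖ = 3.0000, ‖x‖ = 0.7895
Δx = A⁻¹·δb where δb = 1/274·3.0000·d; ‖Δx‖ = 0.1898
relative error = 0.2405
realised/bound = 1 exactly: the bound is attained for this b and d


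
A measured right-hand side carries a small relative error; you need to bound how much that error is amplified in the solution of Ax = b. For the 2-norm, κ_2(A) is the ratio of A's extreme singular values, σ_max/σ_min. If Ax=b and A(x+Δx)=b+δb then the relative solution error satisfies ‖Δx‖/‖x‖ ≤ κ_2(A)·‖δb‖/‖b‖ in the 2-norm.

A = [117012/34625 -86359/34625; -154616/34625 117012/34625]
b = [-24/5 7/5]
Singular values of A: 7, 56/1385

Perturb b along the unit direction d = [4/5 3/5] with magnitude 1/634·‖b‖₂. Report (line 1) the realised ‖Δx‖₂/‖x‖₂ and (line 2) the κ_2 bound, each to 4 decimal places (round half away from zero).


σ_max = 7, σ_min = 56/1385
κ_2(A) = 7 / (56/1385) = 173.1250
worst-case relative error ≤ 173.1250 × 1/634 = 0.2731
solve Ax = b  →  x = [-44.9750 -59.0143]
‖b‖₂ = 5.0000 and ‖x‖₂ = 74.1986
re-solving with b+δb shifts x by Δx of norm 0.1950
relative error = 0.0026
realised/bound (from unrounded values) ≈ 0.0096

0.0026
0.2731


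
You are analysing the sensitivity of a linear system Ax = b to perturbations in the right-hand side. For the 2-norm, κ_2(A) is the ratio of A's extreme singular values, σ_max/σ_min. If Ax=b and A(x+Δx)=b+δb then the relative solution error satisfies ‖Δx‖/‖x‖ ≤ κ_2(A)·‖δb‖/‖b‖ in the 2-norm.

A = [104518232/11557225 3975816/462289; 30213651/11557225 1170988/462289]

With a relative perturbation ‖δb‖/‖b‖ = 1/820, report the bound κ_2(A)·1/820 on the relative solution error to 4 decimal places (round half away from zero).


0.4860

M = AᵀA = [18939080843449/213711119521 18037003273380/213711119521; 18037003273380/213711119521 17178325762000/213711119521]. tr(M)=42945786689/254115481, det(M)=45697600/254115481
solving λ² − 42945786689/254115481·λ + 45697600/254115481 = 0 gives λ = 169, 270400/254115481
κ = σ_max/σ_min = 13/(520/15941) = 398.5250
perturbation bound = 398.5250·1/820 = 0.4860


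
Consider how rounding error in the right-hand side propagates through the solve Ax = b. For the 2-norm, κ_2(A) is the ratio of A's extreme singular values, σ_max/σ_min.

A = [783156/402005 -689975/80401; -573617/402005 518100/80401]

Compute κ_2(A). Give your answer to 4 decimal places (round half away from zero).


M = AᵀA = [37694791321/6464320801 -167509805760/6464320801; -167509805760/6464320801 744493110625/6464320801]. tr(M)=465311066/3845521, det(M)=366025/3845521
solving λ² − 465311066/3845521·λ + 366025/3845521 = 0 gives λ = 121, 3025/3845521
κ = σ_max/σ_min = 11/(55/1961) = 392.2000

392.2000


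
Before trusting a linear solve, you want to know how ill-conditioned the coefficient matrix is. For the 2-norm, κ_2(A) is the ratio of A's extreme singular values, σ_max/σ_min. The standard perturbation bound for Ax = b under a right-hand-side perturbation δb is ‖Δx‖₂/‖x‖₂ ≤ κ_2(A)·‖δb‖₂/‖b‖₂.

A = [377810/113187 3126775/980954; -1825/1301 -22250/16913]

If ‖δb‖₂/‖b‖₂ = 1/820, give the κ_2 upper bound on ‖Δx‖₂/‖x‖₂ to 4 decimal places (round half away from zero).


0.3808

M = AᵀA = [167949896725/12811296969 53316384625/4270432323; 53316384625/4270432323 67704805625/5693909764]. tr(M)=1523356525/60933636, det(M)=390625/60933636
λ_max, λ_min = (1523356525/60933636 ± √2320519893453825625/3712907996180496)/2 = 25, 15625/60933636
so κ_2 = √(25 / (15625/60933636)) = 312.2400
perturbation bound = 312.2400·1/820 = 0.3808


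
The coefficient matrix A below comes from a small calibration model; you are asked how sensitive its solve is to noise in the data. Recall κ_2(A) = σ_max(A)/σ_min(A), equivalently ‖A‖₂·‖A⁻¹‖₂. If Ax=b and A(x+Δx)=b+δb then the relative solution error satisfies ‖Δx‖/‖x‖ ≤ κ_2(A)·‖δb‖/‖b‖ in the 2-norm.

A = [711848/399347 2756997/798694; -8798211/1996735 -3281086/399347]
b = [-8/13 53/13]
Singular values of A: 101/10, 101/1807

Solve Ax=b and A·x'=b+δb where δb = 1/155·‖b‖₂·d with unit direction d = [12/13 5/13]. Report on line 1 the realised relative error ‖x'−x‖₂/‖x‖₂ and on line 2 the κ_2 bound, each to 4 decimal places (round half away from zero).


largest singular value 101/10, smallest 101/1807
κ = σ_max/σ_min = (101/10)/(101/1807) = 180.7000
worst-case relative error ≤ 180.7000 × 1/155 = 1.1658
solve Ax = b  →  x = [-15.9726 8.0699]
‖b‖₂ = 4.1231 and ‖x‖₂ = 17.8955
with δb = [0.0246 0.0102], A·Δx = δb → ‖Δx‖ = 0.4759
realised ‖Δx‖/‖x‖ = 0.0266
tightness: 0.0266 against a bound of 1.1658 (unrounded ratio ≈ 0.0228)

0.0266
1.1658


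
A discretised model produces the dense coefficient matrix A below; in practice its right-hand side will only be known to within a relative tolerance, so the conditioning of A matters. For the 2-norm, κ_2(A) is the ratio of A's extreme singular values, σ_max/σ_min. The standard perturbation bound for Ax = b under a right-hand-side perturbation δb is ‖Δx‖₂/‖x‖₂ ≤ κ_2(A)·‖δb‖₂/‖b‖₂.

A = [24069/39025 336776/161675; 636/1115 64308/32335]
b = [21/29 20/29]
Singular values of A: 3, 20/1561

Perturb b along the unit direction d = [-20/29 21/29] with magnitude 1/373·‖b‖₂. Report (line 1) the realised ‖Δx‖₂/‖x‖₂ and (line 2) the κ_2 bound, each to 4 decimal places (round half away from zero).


0.6277
0.6277

σ_max = 3, σ_min = 20/1561
κ = σ_max/σ_min = 3/(20/1561) = 234.1500
bound on ‖Δx‖/‖x‖: κ·ε = 234.1500·1/373 = 0.6277
solve Ax = b  →  x = [0.0933 0.3200]
‖b‖₂ = 1.0000 and ‖x‖₂ = 0.3333
re-solving with b+δb shifts x by Δx of norm 0.2092
relative error = 0.6277
so the bound is sharp here: realised error equals the bound


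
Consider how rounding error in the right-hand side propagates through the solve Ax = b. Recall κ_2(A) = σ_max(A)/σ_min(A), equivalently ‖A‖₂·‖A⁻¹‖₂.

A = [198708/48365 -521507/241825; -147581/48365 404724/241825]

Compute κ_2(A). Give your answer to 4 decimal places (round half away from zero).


113.8000

form AᵀA = [2450600833/93566929 -6534287424/467834645; -6534287424/467834645 17430842689/2339173225] with trace 272304026/8094025 and determinant 707281/8094025
char-poly roots: 841/25 and 841/323761
σ_max=√(841/25)=(29/5), σ_min=√(841/323761)=(29/569) → κ = 113.8000


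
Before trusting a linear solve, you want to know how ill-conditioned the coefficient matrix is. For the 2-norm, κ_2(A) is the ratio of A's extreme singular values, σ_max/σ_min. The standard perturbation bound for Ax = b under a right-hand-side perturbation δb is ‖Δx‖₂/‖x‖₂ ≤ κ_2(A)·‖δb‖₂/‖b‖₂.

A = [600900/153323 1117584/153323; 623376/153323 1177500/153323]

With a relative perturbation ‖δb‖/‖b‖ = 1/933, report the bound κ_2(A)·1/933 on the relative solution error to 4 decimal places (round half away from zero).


M = AᵀA = [891413136/27952369 1671321600/27952369; 1671321600/27952369 3133769616/27952369]. tr(M)=13927968/96721, det(M)=20736/96721
solving λ² − 13927968/96721·λ + 20736/96721 = 0 gives λ = 144, 144/96721
κ_2(A) = √(λ_max/λ_min) = √(144 / (144/96721)) = 311.0000
worst-case relative error ≤ 311.0000 × 1/933 = 0.3333

0.3333


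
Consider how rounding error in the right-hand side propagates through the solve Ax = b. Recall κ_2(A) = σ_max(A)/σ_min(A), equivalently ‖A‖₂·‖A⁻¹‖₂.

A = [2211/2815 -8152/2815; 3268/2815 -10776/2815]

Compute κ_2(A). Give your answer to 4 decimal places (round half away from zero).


M = AᵀA = [3113669/1584845 -10648008/1584845; -10648008/1584845 36515456/1584845]. tr(M)=7925825/316969, det(M)=40000/316969
solving λ² − 7925825/316969·λ + 40000/316969 = 0 gives λ = 25, 1600/316969
κ_2(A) = √(λ_max/λ_min) = √(25 / (1600/316969)) = 70.3750

70.3750


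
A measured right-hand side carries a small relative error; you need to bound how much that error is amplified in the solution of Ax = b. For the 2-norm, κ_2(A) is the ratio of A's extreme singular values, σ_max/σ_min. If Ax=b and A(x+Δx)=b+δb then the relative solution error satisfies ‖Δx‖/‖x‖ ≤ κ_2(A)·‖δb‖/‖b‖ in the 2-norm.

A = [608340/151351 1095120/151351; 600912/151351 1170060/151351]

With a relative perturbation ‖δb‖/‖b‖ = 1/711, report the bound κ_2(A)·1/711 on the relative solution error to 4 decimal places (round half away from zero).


M = AᵀA = [869408784/27237961 1628190720/27237961; 1628190720/27237961 3053898000/27237961]. tr(M)=13575456/94249, det(M)=518400/94249
char-poly roots: 144 and 3600/94249
σ_max=√144=12, σ_min=√(3600/94249)=(60/307) → κ = 61.4000
perturbation bound = 61.4000·1/711 = 0.0864

0.0864


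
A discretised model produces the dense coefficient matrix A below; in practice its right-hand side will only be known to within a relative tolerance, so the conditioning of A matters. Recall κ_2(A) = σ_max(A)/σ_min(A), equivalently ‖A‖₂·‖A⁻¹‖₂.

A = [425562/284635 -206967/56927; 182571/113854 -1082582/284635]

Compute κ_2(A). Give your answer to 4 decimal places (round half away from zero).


AᵀA = [142478397/29641300 -3419031/296413; -3419031/296413 205146553/7410325]; tr = 74081893/2280100, det = 1172889/57002500
char-poly roots: 3249/100 and 361/570025
so κ_2 = √((3249/100) / (361/570025)) = 226.5000

226.5000


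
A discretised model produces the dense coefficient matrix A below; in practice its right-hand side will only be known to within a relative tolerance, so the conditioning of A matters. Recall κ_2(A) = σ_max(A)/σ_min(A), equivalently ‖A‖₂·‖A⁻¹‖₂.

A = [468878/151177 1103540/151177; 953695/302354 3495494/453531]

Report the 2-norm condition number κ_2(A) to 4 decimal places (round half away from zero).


150.3750

M = AᵀA = [2127134921/108701476 3827698525/81526107; 3827698525/81526107 27560859796/244578321]. tr(M)=765607417/5788836, det(M)=1119364/1447209
eigenvalues of AᵀA: λ = (tr ± √(tr²−4·det))/2 = 529/4, 8464/1447209
so κ_2 = √((529/4) / (8464/1447209)) = 150.3750


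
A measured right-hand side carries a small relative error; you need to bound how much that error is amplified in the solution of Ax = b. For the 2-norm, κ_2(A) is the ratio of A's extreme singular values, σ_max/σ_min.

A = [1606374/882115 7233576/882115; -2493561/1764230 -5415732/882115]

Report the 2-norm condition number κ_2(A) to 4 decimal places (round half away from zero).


268.9375

AᵀA = [661583846889/124500299716 734882298570/31125074929; 734882298570/31125074929 3266190993744/31125074929]; tr = 8165584665/74063236, det = 3111696/18515809
λ_max, λ_min = (8165584665/74063236 ± √66673085524879830129/5485362926791696)/2 = 441/4, 28224/18515809
σ_max=√(441/4)=(21/2), σ_min=√(28224/18515809)=(168/4303) → κ = 268.9375


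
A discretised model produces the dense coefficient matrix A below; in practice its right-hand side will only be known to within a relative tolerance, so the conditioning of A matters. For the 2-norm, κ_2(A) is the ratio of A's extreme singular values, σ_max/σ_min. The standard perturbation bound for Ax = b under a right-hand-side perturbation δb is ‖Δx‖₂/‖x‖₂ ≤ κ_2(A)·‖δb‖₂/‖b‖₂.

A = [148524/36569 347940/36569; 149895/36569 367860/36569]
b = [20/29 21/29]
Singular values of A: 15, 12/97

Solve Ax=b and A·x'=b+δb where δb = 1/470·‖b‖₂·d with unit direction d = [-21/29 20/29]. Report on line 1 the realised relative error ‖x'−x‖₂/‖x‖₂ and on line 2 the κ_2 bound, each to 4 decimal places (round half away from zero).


largest singular value 15, smallest 12/97
condition number: 15 ÷ (12/97) = 121.2500
κ_2(A)·‖δb‖/‖b‖ = 0.2580
solve Ax = b  →  x = [0.0256 0.0615]
‖b‖ = 1.0000, ‖x‖ = 0.0667
δb = ε·‖b‖·d = [-0.0015 0.0015]; solving A·Δx = δb gives ‖Δx‖ = 0.0172
relative error = 0.2580
so the bound is sharp here: realised error equals the bound

0.2580
0.2580


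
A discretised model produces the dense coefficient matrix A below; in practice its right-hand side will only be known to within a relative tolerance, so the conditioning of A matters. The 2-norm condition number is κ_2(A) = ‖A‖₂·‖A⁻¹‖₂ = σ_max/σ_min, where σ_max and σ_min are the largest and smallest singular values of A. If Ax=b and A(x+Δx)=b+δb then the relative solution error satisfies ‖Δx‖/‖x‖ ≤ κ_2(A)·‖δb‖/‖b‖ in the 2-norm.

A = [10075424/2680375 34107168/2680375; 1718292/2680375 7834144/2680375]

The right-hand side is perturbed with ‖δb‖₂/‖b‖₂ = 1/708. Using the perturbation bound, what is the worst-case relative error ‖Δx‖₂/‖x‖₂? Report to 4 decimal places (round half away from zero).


0.0923

M = AᵀA = [12429113168/854778125 42487272576/854778125; 42487272576/854778125 145707640832/854778125]. tr(M)=1265094032/6838225, det(M)=1368408064/170955625
eigenvalues of AᵀA: λ = (tr ± √(tr²−4·det))/2 = 4624/25, 295936/6838225
σ_max=√(4624/25)=(68/5), σ_min=√(295936/6838225)=(544/2615) → κ = 65.3750
worst-case relative error ≤ 65.3750 × 1/708 = 0.0923


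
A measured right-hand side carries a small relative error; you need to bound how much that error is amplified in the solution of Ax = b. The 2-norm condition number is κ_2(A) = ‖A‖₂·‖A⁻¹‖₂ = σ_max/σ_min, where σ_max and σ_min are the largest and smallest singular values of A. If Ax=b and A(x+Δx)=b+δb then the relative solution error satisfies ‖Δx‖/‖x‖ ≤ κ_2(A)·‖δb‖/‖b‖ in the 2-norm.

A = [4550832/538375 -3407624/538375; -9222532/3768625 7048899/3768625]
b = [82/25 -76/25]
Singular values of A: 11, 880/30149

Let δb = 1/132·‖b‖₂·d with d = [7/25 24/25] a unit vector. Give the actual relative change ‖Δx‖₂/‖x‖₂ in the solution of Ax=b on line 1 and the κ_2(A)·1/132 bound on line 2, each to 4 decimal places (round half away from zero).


largest singular value 11, smallest 880/30149
κ = σ_max/σ_min = 11/(880/30149) = 376.8625
bound on ‖Δx‖/‖x‖: κ·ε = 376.8625·1/132 = 2.8550
solve Ax = b  →  x = [-40.8214 -55.0345]
2-norm of b is 4.4721; of x, 68.5214
re-solving with b+δb shifts x by Δx of norm 1.1607
relative error = 0.0169
so the bound overstates the realised error by a factor of ≈ 168.5404 (computed from the unrounded values)

0.0169
2.8550


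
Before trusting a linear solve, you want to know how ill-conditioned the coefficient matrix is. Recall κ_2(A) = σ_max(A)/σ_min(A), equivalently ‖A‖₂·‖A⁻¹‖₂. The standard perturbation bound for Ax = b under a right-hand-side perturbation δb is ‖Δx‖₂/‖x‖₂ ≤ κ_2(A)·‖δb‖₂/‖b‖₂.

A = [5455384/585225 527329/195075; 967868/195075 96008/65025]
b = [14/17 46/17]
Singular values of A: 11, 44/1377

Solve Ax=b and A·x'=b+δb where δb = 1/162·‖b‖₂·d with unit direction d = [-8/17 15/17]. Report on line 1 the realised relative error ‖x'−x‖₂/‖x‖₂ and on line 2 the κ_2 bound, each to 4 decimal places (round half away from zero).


largest singular value 11, smallest 44/1377
κ_2(A) = 11 / (44/1377) = 344.2500
bound on ‖Δx‖/‖x‖: κ·ε = 344.2500·1/162 = 2.1250
solve Ax = b  →  x = [-17.3509 60.1382]
2-norm of b is 2.8284; of x, 62.5912
with δb = [-0.0082 0.0154], A·Δx = δb → ‖Δx‖ = 0.5464
relative error = 0.0087
so the bound overstates the realised error by a factor of ≈ 243.4225 (computed from the unrounded values)

0.0087
2.1250


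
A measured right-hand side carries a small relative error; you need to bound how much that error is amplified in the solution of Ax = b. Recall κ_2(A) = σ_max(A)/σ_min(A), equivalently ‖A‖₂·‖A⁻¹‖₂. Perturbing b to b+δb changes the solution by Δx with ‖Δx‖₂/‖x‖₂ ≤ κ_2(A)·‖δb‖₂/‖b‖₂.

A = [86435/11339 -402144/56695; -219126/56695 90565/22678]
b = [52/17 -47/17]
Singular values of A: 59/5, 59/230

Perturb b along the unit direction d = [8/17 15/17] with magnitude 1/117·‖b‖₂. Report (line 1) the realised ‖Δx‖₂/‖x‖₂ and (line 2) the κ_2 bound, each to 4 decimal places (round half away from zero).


σ_max = 59/5, σ_min = 59/230
κ = σ_max/σ_min = (59/5)/(59/230) = 46.0000
κ_2(A)·‖δb‖/‖b‖ = 0.3932
solve Ax = b  →  x = [-2.4430 -3.0567]
‖b‖ = 4.1231, ‖x‖ = 3.9130
with δb = [0.0166 0.0311], A·Δx = δb → ‖Δx‖ = 0.1374
realised ‖Δx‖/‖x‖ = 0.0351
realised/bound (from unrounded values) ≈ 0.0893

0.0351
0.3932


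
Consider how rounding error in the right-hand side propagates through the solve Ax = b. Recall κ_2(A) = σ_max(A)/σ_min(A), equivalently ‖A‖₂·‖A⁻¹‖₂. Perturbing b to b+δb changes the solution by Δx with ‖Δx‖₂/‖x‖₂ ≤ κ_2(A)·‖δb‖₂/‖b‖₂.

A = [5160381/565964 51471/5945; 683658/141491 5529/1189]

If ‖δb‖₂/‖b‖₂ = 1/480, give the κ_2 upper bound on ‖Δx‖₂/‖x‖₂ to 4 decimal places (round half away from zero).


AᵀA = [118019876265/1108357264 20071110123/197920940; 20071110123/197920940 3413509866/35343025]; tr = 6690474009/32947600, det = 10556001/32947600
λ_max, λ_min = (6690474009/32947600 ± √44761051285510341681/1085544345760000)/2 = 3249/16, 3249/2059225
κ_2(A) = √(λ_max/λ_min) = √((3249/16) / (3249/2059225)) = 358.7500
κ_2(A)·‖δb‖/‖b‖ = 0.7474

0.7474


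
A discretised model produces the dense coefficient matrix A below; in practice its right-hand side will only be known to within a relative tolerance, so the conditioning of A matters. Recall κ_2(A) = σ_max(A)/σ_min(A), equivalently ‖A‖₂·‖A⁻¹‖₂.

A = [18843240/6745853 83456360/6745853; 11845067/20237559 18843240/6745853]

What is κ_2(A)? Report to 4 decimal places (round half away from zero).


300.9750

M = AᵀA = [1984482364969/243639972801 979766825960/27071108089; 979766825960/27071108089 4354569731200/27071108089]. tr(M)=24494711449/144937521, det(M)=45697600/144937521
char-poly roots: 169 and 270400/144937521
κ = σ_max/σ_min = 13/(520/12039) = 300.9750


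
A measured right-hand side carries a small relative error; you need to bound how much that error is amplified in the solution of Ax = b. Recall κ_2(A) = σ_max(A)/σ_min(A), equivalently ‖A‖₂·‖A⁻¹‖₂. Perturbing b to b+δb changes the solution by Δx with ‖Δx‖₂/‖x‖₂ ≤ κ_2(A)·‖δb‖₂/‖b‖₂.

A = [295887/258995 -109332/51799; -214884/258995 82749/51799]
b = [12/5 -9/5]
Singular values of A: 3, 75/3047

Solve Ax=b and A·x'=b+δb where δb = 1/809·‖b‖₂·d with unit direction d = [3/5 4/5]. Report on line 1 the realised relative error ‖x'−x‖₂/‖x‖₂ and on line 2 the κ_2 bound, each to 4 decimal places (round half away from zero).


0.1507
0.1507

σ_max = 3, σ_min = 75/3047
κ = σ_max/σ_min = 3/(75/3047) = 121.8800
bound on ‖Δx‖/‖x‖: κ·ε = 121.8800·1/809 = 0.1507
solve Ax = b  →  x = [0.4706 -0.8824]
‖b‖ = 3.0000, ‖x‖ = 1.0000
with δb = [0.0022 0.0030], A·Δx = δb → ‖Δx‖ = 0.1507
realised ‖Δx‖/‖x‖ = 0.1507
realised/bound = 1 exactly: the bound is attained for this b and d


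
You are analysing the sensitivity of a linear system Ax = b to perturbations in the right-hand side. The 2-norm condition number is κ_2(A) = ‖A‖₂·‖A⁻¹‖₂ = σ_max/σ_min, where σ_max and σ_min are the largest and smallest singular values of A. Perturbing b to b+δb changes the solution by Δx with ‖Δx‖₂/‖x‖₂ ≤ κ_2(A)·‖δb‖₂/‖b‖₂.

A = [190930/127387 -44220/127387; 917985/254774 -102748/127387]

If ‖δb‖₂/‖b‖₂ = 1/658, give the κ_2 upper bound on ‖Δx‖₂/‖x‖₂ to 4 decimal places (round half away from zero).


0.5812

M = AᵀA = [5849192425/384081604 -329014710/96020401; -329014710/96020401 74038816/96020401]. tr(M)=3655769/228484, det(M)=100/57121
eigenvalues of AᵀA: λ = (tr ± √(tr²−4·det))/2 = 16, 25/228484
σ_max=√16=4, σ_min=√(25/228484)=(5/478) → κ = 382.4000
worst-case relative error ≤ 382.4000 × 1/658 = 0.5812


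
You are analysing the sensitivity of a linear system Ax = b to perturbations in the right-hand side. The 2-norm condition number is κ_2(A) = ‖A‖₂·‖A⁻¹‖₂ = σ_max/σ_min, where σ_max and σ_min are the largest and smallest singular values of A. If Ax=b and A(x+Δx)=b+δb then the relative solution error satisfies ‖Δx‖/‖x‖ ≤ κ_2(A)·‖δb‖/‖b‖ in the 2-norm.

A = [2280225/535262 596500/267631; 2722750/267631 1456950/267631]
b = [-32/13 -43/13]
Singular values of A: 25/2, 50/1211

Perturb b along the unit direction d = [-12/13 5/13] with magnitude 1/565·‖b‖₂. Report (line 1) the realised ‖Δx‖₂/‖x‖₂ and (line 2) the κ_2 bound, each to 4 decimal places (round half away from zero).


from the listed singular values, σ₁ = 25/2, σ_n = 50/1211
κ = σ_max/σ_min = (25/2)/(50/1211) = 302.7500
bound on ‖Δx‖/‖x‖: κ·ε = 302.7500·1/565 = 0.5358
solve Ax = b  →  x = [-11.6800 21.2200]
‖b‖₂ = 4.1231 and ‖x‖₂ = 24.2221
re-solving with b+δb shifts x by Δx of norm 0.1767
dividing the unrounded norms, ‖Δx‖/‖x‖ = 0.0073
tightness: 0.0073 against a bound of 0.5358 (unrounded ratio ≈ 0.0136)

0.0073
0.5358


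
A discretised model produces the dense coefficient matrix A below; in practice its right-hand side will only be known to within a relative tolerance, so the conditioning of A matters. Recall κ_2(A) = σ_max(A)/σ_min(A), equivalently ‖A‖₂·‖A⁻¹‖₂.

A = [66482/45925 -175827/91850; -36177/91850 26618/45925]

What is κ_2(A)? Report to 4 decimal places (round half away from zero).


73.4800

form AᵀA = [30381121/13498276 -10121832/3374569; -10121832/3374569 53998729/13498276] with trace 42189925/6749138 and determinant 390625/53993104
solving λ² − 42189925/6749138·λ + 390625/53993104 = 0 gives λ = 25/4, 15625/13498276
κ_2(A) = √(λ_max/λ_min) = √((25/4) / (15625/13498276)) = 73.4800


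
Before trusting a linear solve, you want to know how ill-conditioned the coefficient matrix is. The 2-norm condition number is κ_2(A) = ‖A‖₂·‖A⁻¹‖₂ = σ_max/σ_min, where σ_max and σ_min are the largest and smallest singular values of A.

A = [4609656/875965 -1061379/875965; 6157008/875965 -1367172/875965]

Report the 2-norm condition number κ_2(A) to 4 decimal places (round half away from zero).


267.0625

AᵀA = [2366307038016/30692587249 -532411240680/30692587249; -532411240680/30692587249 119827386369/30692587249]; tr = 1478961585/18258529, det = 1679616/18258529
char-poly roots: 81 and 20736/18258529
κ_2(A) = √(λ_max/λ_min) = √(81 / (20736/18258529)) = 267.0625


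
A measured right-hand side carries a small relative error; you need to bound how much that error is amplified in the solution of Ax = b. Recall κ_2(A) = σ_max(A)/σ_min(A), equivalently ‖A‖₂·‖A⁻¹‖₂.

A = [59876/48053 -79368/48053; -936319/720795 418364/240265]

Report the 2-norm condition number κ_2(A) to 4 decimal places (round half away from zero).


372.8250

form AᵀA = [2001603721/617771025 -889583876/205923675; -889583876/205923675 395375056/68641225] with trace 222399169/24710841 and determinant 1600/2745649
λ_max, λ_min = (222399169/24710841 ± √49459967027448961/610625662927281)/2 = 9, 1600/24710841
κ_2(A) = √(λ_max/λ_min) = √(9 / (1600/24710841)) = 372.8250


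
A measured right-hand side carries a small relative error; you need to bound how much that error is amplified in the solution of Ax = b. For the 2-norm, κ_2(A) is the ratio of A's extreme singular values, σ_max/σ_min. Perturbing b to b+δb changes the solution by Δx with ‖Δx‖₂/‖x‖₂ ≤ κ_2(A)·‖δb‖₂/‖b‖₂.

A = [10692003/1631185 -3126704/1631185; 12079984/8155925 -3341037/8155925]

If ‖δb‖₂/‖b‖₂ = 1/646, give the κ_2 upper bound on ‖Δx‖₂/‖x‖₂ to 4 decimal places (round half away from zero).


M = AᵀA = [1786971574801/39571155625 -521194459968/39571155625; -521194459968/39571155625 152034191449/39571155625]. tr(M)=3102409226/63313849, det(M)=1500625/63313849
solving λ² − 3102409226/63313849·λ + 1500625/63313849 = 0 gives λ = 49, 30625/63313849
σ_max=√49=7, σ_min=√(30625/63313849)=(175/7957) → κ = 318.2800
perturbation bound = 318.2800·1/646 = 0.4927

0.4927


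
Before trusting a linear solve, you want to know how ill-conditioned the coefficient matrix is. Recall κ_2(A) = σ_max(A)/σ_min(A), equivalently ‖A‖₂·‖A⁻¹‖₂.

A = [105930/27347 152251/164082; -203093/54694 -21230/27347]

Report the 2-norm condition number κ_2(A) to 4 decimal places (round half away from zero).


69.0000

AᵀA = [102415489/3556996 5759600/889249; 5759600/889249 46856161/32012964]; tr = 288101/9522, det = 14641/76176
char-poly roots: 121/4 and 121/19044
σ_max=√(121/4)=(11/2), σ_min=√(121/19044)=(11/138) → κ = 69.0000


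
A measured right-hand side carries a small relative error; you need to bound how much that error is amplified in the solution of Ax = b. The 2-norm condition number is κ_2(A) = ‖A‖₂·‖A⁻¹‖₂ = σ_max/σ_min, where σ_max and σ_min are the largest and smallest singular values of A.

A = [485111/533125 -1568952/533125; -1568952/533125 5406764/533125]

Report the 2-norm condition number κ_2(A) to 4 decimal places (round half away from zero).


213.2500

AᵀA = [4315108897/454755625 -14790510504/454755625; -14790510504/454755625 50711531728/454755625]; tr = 88042625/727609, det = 234256/727609
eigenvalues of AᵀA: λ = (tr ± √(tr²−4·det))/2 = 121, 1936/727609
κ = σ_max/σ_min = 11/(44/853) = 213.2500


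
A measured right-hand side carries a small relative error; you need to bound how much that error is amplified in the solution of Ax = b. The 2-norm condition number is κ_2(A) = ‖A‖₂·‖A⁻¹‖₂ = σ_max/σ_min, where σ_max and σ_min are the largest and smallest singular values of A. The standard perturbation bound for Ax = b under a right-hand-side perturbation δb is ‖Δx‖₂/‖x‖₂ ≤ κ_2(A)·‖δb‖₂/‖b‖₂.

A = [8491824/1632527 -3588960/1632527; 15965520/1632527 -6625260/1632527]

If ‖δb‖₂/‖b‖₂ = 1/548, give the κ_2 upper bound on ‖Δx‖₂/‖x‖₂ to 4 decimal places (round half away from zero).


0.6740

form AᵀA = [1131518697984/9221952961 -471462068160/9221952961; -471462068160/9221952961 196452262800/9221952961] with trace 7857816336/54567769 and determinant 8294400/54567769
eigenvalues of AᵀA: λ = (tr ± √(tr²−4·det))/2 = 144, 57600/54567769
κ = σ_max/σ_min = 12/(240/7387) = 369.3500
perturbation bound = 369.3500·1/548 = 0.6740


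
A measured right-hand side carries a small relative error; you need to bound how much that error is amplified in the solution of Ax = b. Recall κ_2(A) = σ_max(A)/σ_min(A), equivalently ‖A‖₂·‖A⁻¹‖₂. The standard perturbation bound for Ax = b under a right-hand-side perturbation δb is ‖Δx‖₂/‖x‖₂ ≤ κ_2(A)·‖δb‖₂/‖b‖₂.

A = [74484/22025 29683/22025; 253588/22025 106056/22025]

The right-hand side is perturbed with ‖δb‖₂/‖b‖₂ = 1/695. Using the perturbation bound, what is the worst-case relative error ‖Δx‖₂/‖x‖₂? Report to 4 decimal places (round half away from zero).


0.3169

AᵀA = [111767584/776161 46568700/776161; 46568700/776161 19406329/776161]; tr = 131173913/776161, det = 456976/776161
solving λ² − 131173913/776161·λ + 456976/776161 = 0 gives λ = 169, 2704/776161
so κ_2 = √(169 / (2704/776161)) = 220.2500
worst-case relative error ≤ 220.2500 × 1/695 = 0.3169
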